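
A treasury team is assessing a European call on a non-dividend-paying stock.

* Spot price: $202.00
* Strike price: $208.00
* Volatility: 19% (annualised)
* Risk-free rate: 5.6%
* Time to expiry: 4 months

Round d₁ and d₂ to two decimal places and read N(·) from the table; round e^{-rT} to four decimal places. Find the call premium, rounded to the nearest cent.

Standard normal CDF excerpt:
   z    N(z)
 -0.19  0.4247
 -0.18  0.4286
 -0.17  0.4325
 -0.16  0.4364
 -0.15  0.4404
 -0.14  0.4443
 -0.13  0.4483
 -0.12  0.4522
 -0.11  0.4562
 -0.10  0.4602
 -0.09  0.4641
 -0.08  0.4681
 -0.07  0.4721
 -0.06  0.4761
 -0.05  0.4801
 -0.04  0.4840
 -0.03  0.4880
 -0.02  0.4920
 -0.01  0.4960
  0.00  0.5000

T = 0.3333;  σ√T = 0.1097
d₁ = [ln(202/208) + (0.056 + 0.19²/2)·0.3333] / 0.1097 = [-0.0293 + 0.0247] / 0.1097 = -0.0418 ≈ -0.04
d₂ = d₁ − σ√T = -0.0418 − 0.1097 = -0.1515 ≈ -0.15
exp(−rT) = exp(−0.056·0.3333) = 0.9815
C = 202·N(-0.04) − 208·0.9815·N(-0.15) = 202·0.4840 − 208·0.9815·0.4404 = 97.7680 − 89.9085 = 7.8595

$7.86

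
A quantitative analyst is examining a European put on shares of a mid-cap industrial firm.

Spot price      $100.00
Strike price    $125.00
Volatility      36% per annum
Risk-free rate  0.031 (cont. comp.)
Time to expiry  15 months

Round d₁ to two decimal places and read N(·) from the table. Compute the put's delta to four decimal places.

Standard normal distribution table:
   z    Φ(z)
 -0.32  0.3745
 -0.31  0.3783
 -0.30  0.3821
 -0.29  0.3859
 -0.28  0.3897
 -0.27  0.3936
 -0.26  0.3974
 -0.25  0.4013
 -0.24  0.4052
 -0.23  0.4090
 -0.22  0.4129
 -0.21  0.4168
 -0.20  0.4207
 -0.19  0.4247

σ√T = 0.36·√1.25 = 0.4025
d₁ = [ln(100/125) + (0.031 + 0.36²/2)·1.25] / 0.4025 = [-0.2231 + 0.1197] / 0.4025 = -0.2569 → -0.26
N(d₁) = N(-0.26) = 0.3974
Δ_put = N(d₁) − 1 = 0.3974 − 1 = -0.6026

-0.6026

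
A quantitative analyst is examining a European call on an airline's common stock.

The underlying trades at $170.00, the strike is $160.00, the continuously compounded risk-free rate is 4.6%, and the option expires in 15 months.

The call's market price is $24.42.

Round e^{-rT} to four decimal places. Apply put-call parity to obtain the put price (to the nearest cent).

$5.48

exp(−rT) = exp(−0.046·1.25) = 0.9441
Put-call parity: C − P = S − K·e^(−rT) = 170 − 160·0.9441 = 170 − 151.0560 = 18.9440
P = C − (C − P) = 24.42 − (18.9440) = 5.4760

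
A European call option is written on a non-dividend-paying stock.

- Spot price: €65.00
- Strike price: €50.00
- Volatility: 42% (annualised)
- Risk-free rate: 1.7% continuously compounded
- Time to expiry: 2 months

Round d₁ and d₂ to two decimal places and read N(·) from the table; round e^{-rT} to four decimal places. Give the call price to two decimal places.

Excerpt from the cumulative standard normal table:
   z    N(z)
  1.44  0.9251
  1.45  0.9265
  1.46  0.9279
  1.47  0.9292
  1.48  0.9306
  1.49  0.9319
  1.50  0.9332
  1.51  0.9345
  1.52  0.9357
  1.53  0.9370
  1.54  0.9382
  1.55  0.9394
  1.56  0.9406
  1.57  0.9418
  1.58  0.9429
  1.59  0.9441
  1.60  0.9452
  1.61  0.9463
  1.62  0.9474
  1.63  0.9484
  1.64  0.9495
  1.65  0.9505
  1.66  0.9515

σ√T = 0.42·√0.1667 = 0.1715
d₁ = [ln(65/50) + (0.017 + 0.42²/2)·0.1667] / 0.1715 = [0.2624 + 0.0175] / 0.1715 = 1.6324 ≈ 1.63
d₂ = d₁ − σ√T = 1.6324 − 0.1715 = 1.4609 ≈ 1.46
e^(−rT) = e^(−0.017·0.1667) = 0.9972
N(d₁) = N(1.63) = 0.9484;  N(d₂) = N(1.46) = 0.9279
C = 65·0.9484 − 50·0.9972·0.9279 = 61.6460 − 46.2651 = 15.3809

€15.38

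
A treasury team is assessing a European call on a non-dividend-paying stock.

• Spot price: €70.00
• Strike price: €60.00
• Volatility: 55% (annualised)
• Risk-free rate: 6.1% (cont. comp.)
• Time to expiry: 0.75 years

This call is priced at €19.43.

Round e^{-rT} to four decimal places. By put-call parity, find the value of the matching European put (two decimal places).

exp(−rT) = exp(−0.061·0.75) = 0.9553
Put-call parity: C − P = S − K·e^(−rT) = 70 − 60·0.9553 = 70 − 57.3180 = 12.6820
P = C − (C − P) = 19.43 − (12.6820) = 6.7480

€6.75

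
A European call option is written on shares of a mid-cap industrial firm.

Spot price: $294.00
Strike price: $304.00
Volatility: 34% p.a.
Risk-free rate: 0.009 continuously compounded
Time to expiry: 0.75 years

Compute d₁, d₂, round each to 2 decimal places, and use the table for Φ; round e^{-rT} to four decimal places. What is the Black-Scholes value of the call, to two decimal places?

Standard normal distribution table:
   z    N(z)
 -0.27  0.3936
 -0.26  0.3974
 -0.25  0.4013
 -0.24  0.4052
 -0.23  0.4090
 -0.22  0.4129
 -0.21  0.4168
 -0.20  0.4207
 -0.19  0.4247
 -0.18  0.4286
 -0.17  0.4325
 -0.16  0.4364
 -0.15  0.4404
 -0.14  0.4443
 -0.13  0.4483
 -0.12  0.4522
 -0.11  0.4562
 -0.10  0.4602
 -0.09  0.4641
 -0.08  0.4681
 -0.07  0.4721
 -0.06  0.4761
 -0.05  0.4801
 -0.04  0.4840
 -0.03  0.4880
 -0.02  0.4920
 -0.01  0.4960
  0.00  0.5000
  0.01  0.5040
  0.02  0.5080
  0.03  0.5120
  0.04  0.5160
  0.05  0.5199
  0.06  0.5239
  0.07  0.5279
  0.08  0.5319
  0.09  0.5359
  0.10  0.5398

σ√T = 0.34·√0.75 = 0.2944
ln(S/K) + (r + σ²/2)T = ln(294/304) + (0.009 + 0.34²/2)·0.75 = -0.0334 + 0.0501 = 0.0167
d₁ = 0.0167 / 0.2944 = 0.0566 which rounds to 0.06
d₂ = d₁ − σ√T = 0.0566 − 0.2944 = -0.2379 which rounds to -0.24
exp(−rT) = exp(−0.009·0.75) = 0.9933
N(d₁) = N(0.06) = 0.5239;  N(d₂) = N(-0.24) = 0.4052
C = 294·0.5239 − 304·0.9933·0.4052 = 154.0266 − 122.3555 = 31.6711

$31.67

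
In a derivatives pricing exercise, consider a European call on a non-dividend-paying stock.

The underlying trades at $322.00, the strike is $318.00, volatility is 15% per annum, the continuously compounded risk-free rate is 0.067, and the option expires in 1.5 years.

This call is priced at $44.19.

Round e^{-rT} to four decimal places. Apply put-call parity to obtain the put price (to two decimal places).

exp(−rT) = exp(−0.067·1.5) = 0.9044
Put-call parity: C − P = S − K·e^(−rT) = 322 − 318·0.9044 = 322 − 287.5992 = 34.4008
P = C − (C − P) = 44.19 − (34.4008) = 9.7892

$9.79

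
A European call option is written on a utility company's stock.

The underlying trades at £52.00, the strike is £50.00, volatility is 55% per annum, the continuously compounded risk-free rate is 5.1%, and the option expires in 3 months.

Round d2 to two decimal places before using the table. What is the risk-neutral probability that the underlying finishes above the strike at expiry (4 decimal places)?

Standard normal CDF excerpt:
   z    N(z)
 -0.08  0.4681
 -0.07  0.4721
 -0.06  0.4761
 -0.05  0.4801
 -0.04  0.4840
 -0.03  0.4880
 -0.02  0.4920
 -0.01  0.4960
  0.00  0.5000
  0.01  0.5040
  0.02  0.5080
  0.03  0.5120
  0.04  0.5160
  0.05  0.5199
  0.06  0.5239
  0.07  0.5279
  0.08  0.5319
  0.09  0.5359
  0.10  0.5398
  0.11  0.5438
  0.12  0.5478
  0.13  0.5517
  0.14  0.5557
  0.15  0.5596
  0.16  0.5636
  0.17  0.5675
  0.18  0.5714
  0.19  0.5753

σ√T = 0.55·√0.25 = 0.2750
d₁ = [ln(52/50) + (0.051 + ½·0.55²)·0.25] / (σ√T) = (0.0392 + 0.0506) / 0.2750 = 0.3265 ⇒ 0.33
d₂ = 0.3265 − 0.2750 = 0.0515 ⇒ 0.05
Risk-neutral Pr[S_T > K] = N(d₂) = N(0.05) = 0.5199

0.5199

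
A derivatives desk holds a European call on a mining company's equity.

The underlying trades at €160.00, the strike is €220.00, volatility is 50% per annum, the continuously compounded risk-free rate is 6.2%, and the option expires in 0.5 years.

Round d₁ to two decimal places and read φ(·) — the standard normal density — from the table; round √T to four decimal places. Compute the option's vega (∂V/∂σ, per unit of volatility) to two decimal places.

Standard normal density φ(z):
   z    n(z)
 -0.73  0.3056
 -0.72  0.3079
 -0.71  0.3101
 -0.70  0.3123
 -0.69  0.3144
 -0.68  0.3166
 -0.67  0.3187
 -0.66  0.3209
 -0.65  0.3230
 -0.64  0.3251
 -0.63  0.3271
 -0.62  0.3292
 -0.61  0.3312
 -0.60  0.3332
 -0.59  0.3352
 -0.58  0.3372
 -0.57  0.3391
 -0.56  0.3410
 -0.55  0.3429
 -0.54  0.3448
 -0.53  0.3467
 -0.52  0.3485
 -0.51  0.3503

σ√T = 0.5 × 0.7071 = 0.3536
d₁ = [ln(160/220) + (0.062 + ½·0.5²)·0.5] / (σ√T) = (-0.3185 + 0.0935) / 0.3536 = -0.6363 ⇒ -0.64
√T = √0.5 = 0.7071
φ(d₁) = φ(-0.64) = 0.3251
vega = S·φ(d₁)·√T = 160·0.3251·0.7071 = 36.7805
(Vega is the same for a European call and put with the same parameters.)

36.78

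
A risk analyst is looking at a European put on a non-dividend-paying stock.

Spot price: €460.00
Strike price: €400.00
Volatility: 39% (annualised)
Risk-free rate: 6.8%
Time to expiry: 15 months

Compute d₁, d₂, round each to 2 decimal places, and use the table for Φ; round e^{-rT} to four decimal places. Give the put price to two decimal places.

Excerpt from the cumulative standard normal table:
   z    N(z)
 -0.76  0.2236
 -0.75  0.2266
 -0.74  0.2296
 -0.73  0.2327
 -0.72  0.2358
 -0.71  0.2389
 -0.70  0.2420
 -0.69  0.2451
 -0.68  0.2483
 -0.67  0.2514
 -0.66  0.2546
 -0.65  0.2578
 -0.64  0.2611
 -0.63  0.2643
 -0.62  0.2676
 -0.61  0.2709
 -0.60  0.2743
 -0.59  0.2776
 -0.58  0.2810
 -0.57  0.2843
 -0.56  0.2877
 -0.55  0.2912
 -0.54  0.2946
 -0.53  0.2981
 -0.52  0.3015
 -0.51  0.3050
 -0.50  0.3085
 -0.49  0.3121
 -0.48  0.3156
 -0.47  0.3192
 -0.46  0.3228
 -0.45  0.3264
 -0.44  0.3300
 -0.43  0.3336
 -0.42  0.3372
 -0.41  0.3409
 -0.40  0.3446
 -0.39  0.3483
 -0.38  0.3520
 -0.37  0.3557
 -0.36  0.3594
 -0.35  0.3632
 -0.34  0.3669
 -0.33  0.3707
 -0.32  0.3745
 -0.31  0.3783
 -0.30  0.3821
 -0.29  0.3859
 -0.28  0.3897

€33.34

σ√T = 0.39 × 1.1180 = 0.4360
ln(S/K) + (r + σ²/2)T = ln(460/400) + (0.068 + 0.39²/2)·1.25 = 0.1398 + 0.1801 = 0.3198
d₁ = 0.3198 / 0.4360 = 0.7335 ⇒ 0.73
d₂ = d₁ − σ√T = 0.7335 − 0.4360 = 0.2975 ⇒ 0.30
e^(−rT) = e^(−0.068·1.25) = 0.9185
N(−d₂) = N(-0.30) = 0.3821;  N(−d₁) = N(-0.73) = 0.2327
P = 400·0.9185·0.3821 − 460·0.2327 = 140.3835 − 107.0420 = 33.3415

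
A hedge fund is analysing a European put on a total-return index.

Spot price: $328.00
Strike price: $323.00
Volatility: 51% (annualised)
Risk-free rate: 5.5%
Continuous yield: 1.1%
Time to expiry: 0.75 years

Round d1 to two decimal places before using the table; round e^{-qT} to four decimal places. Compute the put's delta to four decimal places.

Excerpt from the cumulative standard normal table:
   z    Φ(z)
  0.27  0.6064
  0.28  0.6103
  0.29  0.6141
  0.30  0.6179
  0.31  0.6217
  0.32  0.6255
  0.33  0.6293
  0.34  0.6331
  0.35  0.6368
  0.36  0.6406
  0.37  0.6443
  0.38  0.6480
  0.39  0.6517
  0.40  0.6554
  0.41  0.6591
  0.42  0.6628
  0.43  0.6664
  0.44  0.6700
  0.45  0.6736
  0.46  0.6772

σ√T = 0.51·√0.75 = 0.4417
d₁ = [ln(328/323) + (0.055 − 0.011 + 0.51²/2)·0.75] / 0.4417 = [0.0154 + 0.1305] / 0.4417 = 0.3303 → 0.33
N(d₁) = N(0.33) = 0.6293
Δ_put = exp(−qT)·(N(d₁) − 1) = 0.9918·(0.6293 − 1) = -0.3677

-0.3677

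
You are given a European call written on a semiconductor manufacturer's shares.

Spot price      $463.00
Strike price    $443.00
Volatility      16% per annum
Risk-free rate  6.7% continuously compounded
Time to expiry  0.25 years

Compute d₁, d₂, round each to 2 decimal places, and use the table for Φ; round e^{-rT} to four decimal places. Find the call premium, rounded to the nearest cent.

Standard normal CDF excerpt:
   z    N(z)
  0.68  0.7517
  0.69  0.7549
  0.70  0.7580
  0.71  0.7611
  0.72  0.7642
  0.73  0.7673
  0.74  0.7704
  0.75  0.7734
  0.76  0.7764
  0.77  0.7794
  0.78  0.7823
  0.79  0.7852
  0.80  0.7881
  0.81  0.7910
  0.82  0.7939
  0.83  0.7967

T = 0.25;  σ√T = 0.0800
ln(S/K) + (r + σ²/2)T = ln(463/443) + (0.067 + 0.16²/2)·0.25 = 0.0442 + 0.0200 = 0.0641
d₁ = 0.0641 / 0.0800 = 0.8013 ⇒ 0.80
d₂ = d₁ − σ√T = 0.8013 − 0.0800 = 0.7213 ⇒ 0.72
e^(−rT) = e^(−0.067·0.25) = 0.9834
C = 463·N(0.80) − 443·0.9834·N(0.72) = 463·0.7881 − 443·0.9834·0.7642 = 364.8903 − 332.9208 = 31.9695

$31.97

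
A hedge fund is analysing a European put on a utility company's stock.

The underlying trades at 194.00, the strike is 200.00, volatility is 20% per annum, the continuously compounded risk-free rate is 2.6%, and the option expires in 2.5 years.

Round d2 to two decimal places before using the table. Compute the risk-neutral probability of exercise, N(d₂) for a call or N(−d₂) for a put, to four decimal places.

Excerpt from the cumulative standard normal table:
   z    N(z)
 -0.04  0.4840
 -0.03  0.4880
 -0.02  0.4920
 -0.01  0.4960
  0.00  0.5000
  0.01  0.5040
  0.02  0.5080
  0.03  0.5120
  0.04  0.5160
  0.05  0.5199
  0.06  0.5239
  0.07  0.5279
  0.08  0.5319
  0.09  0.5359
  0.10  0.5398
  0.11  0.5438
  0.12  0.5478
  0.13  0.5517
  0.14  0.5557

0.5199

σ√T = 0.2 × 1.5811 = 0.3162
d₁ = [ln(194/200) + (0.026 + 0.2²/2)·2.5] / 0.3162 = [-0.0305 + 0.1150] / 0.3162 = 0.2673 → 0.27
d₂ = d₁ − σ√T = 0.2673 − 0.3162 = -0.0489 → -0.05
Risk-neutral Pr[S_T < K] = N(−d₂) = N(0.05) = 0.5199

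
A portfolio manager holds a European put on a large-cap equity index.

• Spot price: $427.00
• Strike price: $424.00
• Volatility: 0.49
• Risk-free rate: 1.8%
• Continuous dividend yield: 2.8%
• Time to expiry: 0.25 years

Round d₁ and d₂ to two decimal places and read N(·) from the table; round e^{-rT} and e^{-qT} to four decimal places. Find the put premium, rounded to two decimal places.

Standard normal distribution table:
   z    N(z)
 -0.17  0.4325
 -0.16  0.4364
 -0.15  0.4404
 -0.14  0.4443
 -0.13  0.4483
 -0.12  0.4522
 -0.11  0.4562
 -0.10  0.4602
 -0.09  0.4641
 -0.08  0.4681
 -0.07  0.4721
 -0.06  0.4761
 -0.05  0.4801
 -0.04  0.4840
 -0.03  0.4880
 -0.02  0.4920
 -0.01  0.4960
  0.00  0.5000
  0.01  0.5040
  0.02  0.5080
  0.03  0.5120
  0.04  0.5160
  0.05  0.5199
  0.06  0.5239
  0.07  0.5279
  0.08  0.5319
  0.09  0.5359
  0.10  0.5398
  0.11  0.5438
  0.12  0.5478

σ√T = 0.49·√0.25 = 0.2450
d₁ = [ln(427/424) + (0.018 − 0.028 + ½·0.49²)·0.25] / (σ√T) = (0.0071 + 0.0275) / 0.2450 = 0.1411 ⇒ 0.14
d₂ = 0.1411 − 0.2450 = -0.1039 ⇒ -0.10
exp(−qT) = exp(−0.028·0.25) = 0.9930;  exp(−rT) = exp(−0.018·0.25) = 0.9955
N(−d₂) = N(0.10) = 0.5398;  N(−d₁) = N(-0.14) = 0.4443
P = 424·0.9955·0.5398 − 427·0.9930·0.4443 = 227.8453 − 188.3881 = 39.4572

$39.46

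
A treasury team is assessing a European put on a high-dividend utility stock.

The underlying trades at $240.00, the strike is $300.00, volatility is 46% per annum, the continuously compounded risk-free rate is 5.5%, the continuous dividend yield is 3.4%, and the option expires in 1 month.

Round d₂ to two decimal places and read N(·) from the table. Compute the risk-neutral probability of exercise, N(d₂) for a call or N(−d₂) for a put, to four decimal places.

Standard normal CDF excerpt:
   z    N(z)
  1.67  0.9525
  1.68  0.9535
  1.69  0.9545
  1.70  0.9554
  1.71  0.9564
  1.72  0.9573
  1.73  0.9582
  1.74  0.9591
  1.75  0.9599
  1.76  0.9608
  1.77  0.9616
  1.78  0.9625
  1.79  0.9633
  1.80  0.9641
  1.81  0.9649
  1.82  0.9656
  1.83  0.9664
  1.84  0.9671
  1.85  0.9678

0.9582

σ√T = 0.46 × 0.2887 = 0.1328
d₁ = [ln(240/300) + (0.055 − 0.034 + 0.46²/2)·0.08333] / 0.1328 = [-0.2231 + 0.0106] / 0.1328 = -1.6008 → -1.60
d₂ = d₁ − σ√T = -1.6008 − 0.1328 = -1.7336 → -1.73
Risk-neutral Pr[S_T < K] = N(−d₂) = N(1.73) = 0.9582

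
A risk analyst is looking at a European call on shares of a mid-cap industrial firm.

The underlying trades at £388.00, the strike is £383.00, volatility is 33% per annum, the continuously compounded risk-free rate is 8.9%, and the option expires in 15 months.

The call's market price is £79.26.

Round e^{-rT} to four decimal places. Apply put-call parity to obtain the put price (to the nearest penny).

£33.93

exp(−rT) = exp(−0.089·1.25) = 0.8947
Put-call parity: C − P = S − K·e^(−rT) = 388 − 383·0.8947 = 388 − 342.6701 = 45.3299
P = C − (C − P) = 79.26 − (45.3299) = 33.9301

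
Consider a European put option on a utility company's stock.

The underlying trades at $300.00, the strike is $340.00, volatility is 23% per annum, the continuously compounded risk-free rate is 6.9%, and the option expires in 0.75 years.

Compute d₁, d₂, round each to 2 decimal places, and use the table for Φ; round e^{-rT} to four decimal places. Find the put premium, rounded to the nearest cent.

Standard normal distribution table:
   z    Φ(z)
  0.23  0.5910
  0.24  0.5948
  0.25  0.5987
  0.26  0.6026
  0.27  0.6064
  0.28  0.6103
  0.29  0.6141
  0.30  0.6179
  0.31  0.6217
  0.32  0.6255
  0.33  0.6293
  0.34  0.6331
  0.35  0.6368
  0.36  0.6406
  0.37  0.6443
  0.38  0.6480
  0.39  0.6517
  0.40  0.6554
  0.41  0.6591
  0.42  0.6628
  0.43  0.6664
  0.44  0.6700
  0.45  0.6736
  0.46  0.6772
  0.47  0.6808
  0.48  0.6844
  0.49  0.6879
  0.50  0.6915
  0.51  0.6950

$37.89

T = 0.75;  σ√T = 0.1992
ln(S/K) + (r + σ²/2)T = ln(300/340) + (0.069 + 0.23²/2)·0.75 = -0.1252 + 0.0716 = -0.0536
d₁ = -0.0536 / 0.1992 = -0.2690 ⇒ -0.27
d₂ = d₁ − σ√T = -0.2690 − 0.1992 = -0.4682 ⇒ -0.47
e^(−rT) = e^(−0.069·0.75) = 0.9496
N(−d₂) = N(0.47) = 0.6808;  N(−d₁) = N(0.27) = 0.6064
P = 340·0.9496·0.6808 − 300·0.6064 = 219.8058 − 181.9200 = 37.8858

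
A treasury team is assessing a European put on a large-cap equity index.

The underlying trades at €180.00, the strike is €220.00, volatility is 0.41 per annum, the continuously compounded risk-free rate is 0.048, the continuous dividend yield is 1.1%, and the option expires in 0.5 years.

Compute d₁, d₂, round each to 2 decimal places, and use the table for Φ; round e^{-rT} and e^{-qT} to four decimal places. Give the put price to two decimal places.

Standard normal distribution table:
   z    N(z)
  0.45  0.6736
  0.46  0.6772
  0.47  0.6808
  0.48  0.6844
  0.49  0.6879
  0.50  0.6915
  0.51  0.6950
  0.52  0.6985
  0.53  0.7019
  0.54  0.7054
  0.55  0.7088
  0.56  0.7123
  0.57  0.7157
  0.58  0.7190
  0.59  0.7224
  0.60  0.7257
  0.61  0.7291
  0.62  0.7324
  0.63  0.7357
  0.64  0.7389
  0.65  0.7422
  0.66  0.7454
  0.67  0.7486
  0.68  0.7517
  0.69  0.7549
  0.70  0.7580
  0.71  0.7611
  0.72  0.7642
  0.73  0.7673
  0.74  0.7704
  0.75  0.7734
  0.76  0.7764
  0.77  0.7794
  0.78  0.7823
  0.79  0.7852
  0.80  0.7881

σ√T = 0.41 × 0.7071 = 0.2899
d₁ = [ln(180/220) + (0.048 − 0.011 + 0.41²/2)·0.5] / 0.2899 = [-0.2007 + 0.0605] / 0.2899 = -0.4834 which rounds to -0.48
d₂ = d₁ − σ√T = -0.4834 − 0.2899 = -0.7733 which rounds to -0.77
exp(−qT) = exp(−0.011·0.5) = 0.9945;  exp(−rT) = exp(−0.048·0.5) = 0.9763
N(−d₂) = N(0.77) = 0.7794;  N(−d₁) = N(0.48) = 0.6844
P = 220·0.9763·0.7794 − 180·0.9945·0.6844 = 167.4042 − 122.5144 = 44.8898

€44.89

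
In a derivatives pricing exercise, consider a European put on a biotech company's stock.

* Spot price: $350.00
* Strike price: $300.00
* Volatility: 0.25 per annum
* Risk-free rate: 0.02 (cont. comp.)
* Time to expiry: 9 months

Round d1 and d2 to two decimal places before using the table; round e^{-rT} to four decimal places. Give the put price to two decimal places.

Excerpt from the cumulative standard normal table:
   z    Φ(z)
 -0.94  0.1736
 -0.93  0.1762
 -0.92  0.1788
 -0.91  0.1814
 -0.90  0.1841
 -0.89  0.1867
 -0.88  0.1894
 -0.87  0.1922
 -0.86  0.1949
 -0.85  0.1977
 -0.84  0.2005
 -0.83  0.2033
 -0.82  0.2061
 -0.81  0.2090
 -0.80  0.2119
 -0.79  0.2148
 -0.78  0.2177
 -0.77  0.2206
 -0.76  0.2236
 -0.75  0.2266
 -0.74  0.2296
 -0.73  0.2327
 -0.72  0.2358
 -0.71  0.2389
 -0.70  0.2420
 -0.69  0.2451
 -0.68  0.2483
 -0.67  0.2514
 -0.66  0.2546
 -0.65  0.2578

$8.95

σ√T = 0.25·√0.75 = 0.2165
d₁ = [ln(350/300) + (0.02 + 0.25²/2)·0.75] / 0.2165 = [0.1542 + 0.0384] / 0.2165 = 0.8895 → 0.89
d₂ = d₁ − σ√T = 0.8895 − 0.2165 = 0.6730 → 0.67
exp(−rT) = exp(−0.02·0.75) = 0.9851
N(−d₂) = N(-0.67) = 0.2514;  N(−d₁) = N(-0.89) = 0.1867
P = 300·0.9851·0.2514 − 350·0.1867 = 74.2962 − 65.3450 = 8.9512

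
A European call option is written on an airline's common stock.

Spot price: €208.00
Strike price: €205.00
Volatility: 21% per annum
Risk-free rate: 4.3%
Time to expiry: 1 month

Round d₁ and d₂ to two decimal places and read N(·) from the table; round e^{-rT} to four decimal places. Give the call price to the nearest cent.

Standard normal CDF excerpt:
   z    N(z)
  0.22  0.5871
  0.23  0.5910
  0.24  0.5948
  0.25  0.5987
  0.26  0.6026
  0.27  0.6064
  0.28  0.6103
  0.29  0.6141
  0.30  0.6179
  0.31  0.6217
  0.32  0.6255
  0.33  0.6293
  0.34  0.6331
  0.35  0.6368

€7.03

σ√T = 0.21·√0.08333 = 0.0606
d₁ = [ln(208/205) + (0.043 + 0.21²/2)·0.08333] / 0.0606 = [0.0145 + 0.0054] / 0.0606 = 0.3291 ≈ 0.33
d₂ = d₁ − σ√T = 0.3291 − 0.0606 = 0.2685 ≈ 0.27
e^(−rT) = e^(−0.043·0.08333) = 0.9964
N(d₁) = N(0.33) = 0.6293;  N(d₂) = N(0.27) = 0.6064
C = 208·0.6293 − 205·0.9964·0.6064 = 130.8944 − 123.8645 = 7.0299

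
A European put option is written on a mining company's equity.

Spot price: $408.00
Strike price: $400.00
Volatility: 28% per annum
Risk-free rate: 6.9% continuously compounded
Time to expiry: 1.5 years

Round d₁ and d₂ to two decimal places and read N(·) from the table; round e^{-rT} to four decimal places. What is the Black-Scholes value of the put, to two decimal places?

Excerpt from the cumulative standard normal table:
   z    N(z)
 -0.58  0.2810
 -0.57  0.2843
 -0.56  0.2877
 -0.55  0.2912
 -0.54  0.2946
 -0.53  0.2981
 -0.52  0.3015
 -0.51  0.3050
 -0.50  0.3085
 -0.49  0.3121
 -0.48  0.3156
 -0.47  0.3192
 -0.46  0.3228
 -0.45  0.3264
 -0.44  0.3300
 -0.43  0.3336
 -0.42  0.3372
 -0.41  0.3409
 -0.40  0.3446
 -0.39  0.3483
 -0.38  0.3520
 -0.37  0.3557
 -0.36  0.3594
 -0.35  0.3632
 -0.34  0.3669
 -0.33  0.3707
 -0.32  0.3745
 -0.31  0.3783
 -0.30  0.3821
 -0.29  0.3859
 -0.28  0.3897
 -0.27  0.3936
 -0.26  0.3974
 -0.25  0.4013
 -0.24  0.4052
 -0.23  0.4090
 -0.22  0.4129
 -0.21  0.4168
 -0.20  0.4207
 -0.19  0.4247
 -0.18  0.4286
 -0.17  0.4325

$31.56

T = 1.5;  σ√T = 0.3429
d₁ = [ln(408/400) + (0.069 + 0.28²/2)·1.5] / 0.3429 = [0.0198 + 0.1623] / 0.3429 = 0.5310 → 0.53
d₂ = d₁ − σ√T = 0.5310 − 0.3429 = 0.1881 → 0.19
e^(−rT) = e^(−0.069·1.5) = 0.9017
P = 400·0.9017·N(-0.19) − 408·N(-0.53) = 400·0.9017·0.4247 − 408·0.2981 = 153.1808 − 121.6248 = 31.5560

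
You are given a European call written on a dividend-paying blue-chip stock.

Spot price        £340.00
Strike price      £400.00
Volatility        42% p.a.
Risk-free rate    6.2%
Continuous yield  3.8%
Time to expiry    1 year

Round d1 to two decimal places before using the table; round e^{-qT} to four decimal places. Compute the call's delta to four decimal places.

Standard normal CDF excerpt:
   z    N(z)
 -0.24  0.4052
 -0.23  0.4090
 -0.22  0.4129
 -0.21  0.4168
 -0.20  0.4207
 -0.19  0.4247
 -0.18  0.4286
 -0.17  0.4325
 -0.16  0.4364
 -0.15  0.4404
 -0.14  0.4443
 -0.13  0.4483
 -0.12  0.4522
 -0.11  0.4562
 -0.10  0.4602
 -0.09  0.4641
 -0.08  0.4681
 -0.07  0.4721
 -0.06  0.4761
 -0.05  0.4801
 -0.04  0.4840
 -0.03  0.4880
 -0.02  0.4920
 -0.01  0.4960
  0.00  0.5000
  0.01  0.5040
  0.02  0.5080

σ√T = 0.42 × 1.0000 = 0.4200
d₁ = [ln(340/400) + (0.062 − 0.038 + 0.42²/2)·1] / 0.4200 = [-0.1625 + 0.1122] / 0.4200 = -0.1198 ≈ -0.12
N(d₁) = N(-0.12) = 0.4522
Δ_call = e^(−qT)·N(d₁) = 0.9627·0.4522 = 0.4353

0.4353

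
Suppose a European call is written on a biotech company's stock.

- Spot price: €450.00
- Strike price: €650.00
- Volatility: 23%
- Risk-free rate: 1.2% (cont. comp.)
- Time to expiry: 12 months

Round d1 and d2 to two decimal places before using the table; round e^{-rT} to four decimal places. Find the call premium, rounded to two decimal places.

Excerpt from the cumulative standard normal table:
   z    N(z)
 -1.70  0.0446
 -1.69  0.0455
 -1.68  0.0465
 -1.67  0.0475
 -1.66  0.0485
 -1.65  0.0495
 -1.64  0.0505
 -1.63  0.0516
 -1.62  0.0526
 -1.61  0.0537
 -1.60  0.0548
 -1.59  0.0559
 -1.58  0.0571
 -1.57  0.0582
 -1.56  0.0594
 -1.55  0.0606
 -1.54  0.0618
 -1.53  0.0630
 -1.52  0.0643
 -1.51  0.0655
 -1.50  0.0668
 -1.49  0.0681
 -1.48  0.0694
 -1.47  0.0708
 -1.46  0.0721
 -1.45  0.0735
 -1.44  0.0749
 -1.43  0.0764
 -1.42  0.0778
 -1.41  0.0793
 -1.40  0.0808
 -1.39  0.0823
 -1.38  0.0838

€3.23

σ√T = 0.23·√1 = 0.2300
d₁ = [ln(450/650) + (0.012 + 0.23²/2)·1] / 0.2300 = [-0.3677 + 0.0384] / 0.2300 = -1.4316 ⇒ -1.43
d₂ = d₁ − σ√T = -1.4316 − 0.2300 = -1.6616 ⇒ -1.66
e^(−rT) = e^(−0.012·1) = 0.9881
N(d₁) = N(-1.43) = 0.0764;  N(d₂) = N(-1.66) = 0.0485
C = 450·0.0764 − 650·0.9881·0.0485 = 34.3800 − 31.1499 = 3.2301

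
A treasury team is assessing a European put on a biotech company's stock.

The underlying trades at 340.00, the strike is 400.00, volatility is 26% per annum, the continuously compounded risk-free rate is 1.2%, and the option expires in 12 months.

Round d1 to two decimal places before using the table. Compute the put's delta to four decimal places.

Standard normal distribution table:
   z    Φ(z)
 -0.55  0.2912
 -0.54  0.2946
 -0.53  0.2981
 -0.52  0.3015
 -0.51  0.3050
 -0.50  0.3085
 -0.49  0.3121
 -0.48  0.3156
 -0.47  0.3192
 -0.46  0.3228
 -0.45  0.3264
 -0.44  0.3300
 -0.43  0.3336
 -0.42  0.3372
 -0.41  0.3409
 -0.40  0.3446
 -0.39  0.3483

-0.6736

σ√T = 0.26 × 1.0000 = 0.2600
ln(S/K) + (r + σ²/2)T = ln(340/400) + (0.012 + 0.26²/2)·1 = -0.1625 + 0.0458 = -0.1167
d₁ = -0.1167 / 0.2600 = -0.4489 ≈ -0.45
N(d₁) = N(-0.45) = 0.3264
Δ_put = N(d₁) − 1 = 0.3264 − 1 = -0.6736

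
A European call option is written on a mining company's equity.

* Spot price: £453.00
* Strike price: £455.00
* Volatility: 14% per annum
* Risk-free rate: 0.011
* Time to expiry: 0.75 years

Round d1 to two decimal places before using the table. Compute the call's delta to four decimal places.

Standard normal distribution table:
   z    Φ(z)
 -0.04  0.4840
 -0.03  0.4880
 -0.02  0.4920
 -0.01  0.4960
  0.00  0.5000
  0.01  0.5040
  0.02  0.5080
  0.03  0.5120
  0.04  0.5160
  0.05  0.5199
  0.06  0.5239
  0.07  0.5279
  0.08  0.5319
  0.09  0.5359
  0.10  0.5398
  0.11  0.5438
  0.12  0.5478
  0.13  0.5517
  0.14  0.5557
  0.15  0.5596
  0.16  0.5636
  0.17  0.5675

σ√T = 0.14 × 0.8660 = 0.1212
d₁ = [ln(453/455) + (0.011 + 0.14²/2)·0.75] / 0.1212 = [-0.0044 + 0.0156] / 0.1212 = 0.0923 ⇒ 0.09
N(d₁) = N(0.09) = 0.5359
Δ_call = N(d₁) = 0.5359

0.5359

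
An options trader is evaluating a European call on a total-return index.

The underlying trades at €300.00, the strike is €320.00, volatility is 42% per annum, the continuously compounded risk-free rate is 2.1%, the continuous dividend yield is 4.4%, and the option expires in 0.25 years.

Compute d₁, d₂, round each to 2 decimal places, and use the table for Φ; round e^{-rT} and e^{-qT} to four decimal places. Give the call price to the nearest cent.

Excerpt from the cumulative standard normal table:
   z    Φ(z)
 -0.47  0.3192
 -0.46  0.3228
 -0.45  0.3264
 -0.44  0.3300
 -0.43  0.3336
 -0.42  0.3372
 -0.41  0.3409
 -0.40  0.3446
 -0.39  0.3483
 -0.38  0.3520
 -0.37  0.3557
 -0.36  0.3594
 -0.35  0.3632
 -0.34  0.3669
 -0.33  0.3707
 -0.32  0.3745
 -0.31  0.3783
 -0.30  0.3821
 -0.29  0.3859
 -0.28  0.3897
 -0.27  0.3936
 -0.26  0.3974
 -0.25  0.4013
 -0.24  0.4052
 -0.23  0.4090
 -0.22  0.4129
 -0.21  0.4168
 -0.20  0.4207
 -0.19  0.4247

T = 0.25;  σ√T = 0.2100
d₁ = [ln(300/320) + (0.021 − 0.044 + ½·0.42²)·0.25] / (σ√T) = (-0.0645 + 0.0163) / 0.2100 = -0.2297 → -0.23
d₂ = -0.2297 − 0.2100 = -0.4397 → -0.44
exp(−qT) = exp(−0.044·0.25) = 0.9891;  exp(−rT) = exp(−0.021·0.25) = 0.9948
N(d₁) = N(-0.23) = 0.4090;  N(d₂) = N(-0.44) = 0.3300
C = 300·0.9891·0.4090 − 320·0.9948·0.3300 = 121.3626 − 105.0509 = 16.3117

€16.31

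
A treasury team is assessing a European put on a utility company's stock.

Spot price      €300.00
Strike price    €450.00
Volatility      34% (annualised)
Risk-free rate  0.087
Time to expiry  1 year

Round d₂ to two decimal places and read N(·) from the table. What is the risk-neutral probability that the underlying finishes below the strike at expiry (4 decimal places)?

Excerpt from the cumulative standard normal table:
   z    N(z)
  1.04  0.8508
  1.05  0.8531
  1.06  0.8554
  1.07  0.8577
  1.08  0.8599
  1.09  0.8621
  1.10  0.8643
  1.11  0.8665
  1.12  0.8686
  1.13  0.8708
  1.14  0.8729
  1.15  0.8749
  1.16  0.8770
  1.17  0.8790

0.8665

σ√T = 0.34·√1 = 0.3400
d₁ = [ln(300/450) + (0.087 + 0.34²/2)·1] / 0.3400 = [-0.4055 + 0.1448] / 0.3400 = -0.7667 which rounds to -0.77
d₂ = d₁ − σ√T = -0.7667 − 0.3400 = -1.1067 which rounds to -1.11
Risk-neutral Pr[S_T < K] = N(−d₂) = N(1.11) = 0.8665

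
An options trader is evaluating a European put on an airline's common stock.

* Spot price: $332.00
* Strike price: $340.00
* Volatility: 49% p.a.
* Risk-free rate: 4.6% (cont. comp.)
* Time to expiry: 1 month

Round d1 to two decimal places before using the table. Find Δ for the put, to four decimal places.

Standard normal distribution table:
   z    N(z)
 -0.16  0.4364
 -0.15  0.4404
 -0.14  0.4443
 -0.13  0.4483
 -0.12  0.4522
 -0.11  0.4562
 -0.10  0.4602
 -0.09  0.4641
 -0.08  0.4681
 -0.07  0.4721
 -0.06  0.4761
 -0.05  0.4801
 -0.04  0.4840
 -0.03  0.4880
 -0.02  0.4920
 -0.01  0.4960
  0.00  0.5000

-0.5279

σ√T = 0.49 × 0.2887 = 0.1415
ln(S/K) + (r + σ²/2)T = ln(332/340) + (0.046 + 0.49²/2)·0.08333 = -0.0238 + 0.0138 = -0.0100
d₁ = -0.0100 / 0.1415 = -0.0705 → -0.07
N(d₁) = N(-0.07) = 0.4721
Δ_put = N(d₁) − 1 = 0.4721 − 1 = -0.5279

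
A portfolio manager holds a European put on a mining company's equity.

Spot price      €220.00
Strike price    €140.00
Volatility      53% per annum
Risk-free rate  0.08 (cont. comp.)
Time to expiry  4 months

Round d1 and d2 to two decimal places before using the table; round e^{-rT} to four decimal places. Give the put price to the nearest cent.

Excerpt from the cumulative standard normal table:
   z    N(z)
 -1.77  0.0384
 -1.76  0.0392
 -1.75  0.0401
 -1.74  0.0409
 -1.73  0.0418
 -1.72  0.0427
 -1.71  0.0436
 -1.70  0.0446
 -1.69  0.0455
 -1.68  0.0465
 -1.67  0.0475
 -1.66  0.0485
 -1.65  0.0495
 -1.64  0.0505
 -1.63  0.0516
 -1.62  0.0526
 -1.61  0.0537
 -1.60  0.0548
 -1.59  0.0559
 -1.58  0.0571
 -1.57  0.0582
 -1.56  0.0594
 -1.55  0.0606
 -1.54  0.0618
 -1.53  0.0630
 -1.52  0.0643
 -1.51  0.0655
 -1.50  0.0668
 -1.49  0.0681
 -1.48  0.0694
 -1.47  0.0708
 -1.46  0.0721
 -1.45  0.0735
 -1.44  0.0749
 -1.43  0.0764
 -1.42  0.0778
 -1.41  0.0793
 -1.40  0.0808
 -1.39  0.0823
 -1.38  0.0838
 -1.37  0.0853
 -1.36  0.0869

σ√T = 0.53 × 0.5774 = 0.3060
d₁ = [ln(220/140) + (0.08 + ½·0.53²)·0.3333] / (σ√T) = (0.4520 + 0.0735) / 0.3060 = 1.7172 which rounds to 1.72
d₂ = 1.7172 − 0.3060 = 1.4112 which rounds to 1.41
e^(−rT) = e^(−0.08·0.3333) = 0.9737
N(−d₂) = N(-1.41) = 0.0793;  N(−d₁) = N(-1.72) = 0.0427
P = 140·0.9737·0.0793 − 220·0.0427 = 10.8100 − 9.3940 = 1.4160

€1.42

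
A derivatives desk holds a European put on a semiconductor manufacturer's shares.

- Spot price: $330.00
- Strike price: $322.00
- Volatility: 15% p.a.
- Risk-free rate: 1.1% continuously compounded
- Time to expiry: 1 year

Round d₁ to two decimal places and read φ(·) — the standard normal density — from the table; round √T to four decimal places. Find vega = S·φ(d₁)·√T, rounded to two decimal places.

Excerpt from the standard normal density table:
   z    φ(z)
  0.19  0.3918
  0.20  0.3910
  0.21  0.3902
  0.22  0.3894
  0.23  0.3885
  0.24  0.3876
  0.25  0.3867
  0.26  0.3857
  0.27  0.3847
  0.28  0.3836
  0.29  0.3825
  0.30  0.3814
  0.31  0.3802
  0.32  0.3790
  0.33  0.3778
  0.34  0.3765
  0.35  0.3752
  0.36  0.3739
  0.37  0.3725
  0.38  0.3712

σ√T = 0.15 × 1.0000 = 0.1500
d₁ = [ln(330/322) + (0.011 + ½·0.15²)·1] / (σ√T) = (0.0245 + 0.0222) / 0.1500 = 0.3119 → 0.31
√T = √1 = 1.0000
φ(d₁) = φ(0.31) = 0.3802
vega = S·φ(d₁)·√T = 330·0.3802·1.0000 = 125.4660

125.47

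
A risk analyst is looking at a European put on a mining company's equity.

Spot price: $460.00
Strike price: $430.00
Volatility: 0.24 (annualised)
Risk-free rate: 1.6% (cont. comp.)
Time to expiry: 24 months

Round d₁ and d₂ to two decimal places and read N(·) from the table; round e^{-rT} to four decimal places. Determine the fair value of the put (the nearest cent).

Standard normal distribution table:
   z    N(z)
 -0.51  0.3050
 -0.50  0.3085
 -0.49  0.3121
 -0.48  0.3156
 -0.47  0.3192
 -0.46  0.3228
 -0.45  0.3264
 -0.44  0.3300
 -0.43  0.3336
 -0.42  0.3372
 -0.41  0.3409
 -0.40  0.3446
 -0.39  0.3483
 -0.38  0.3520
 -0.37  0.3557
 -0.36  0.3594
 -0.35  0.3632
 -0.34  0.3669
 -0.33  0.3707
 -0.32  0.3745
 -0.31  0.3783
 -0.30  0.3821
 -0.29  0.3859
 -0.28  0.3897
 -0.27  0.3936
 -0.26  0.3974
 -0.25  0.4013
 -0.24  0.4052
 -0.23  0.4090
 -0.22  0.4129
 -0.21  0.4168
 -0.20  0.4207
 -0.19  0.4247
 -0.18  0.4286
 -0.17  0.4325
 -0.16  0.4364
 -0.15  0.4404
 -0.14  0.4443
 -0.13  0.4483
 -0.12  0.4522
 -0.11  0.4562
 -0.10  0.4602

σ√T = 0.24·√2 = 0.3394
d₁ = [ln(460/430) + (0.016 + ½·0.24²)·2] / (σ√T) = (0.0674 + 0.0896) / 0.3394 = 0.4627 which rounds to 0.46
d₂ = 0.4627 − 0.3394 = 0.1233 which rounds to 0.12
exp(−rT) = exp(−0.016·2) = 0.9685
N(−d₂) = N(-0.12) = 0.4522;  N(−d₁) = N(-0.46) = 0.3228
P = 430·0.9685·0.4522 − 460·0.3228 = 188.3210 − 148.4880 = 39.8330

$39.83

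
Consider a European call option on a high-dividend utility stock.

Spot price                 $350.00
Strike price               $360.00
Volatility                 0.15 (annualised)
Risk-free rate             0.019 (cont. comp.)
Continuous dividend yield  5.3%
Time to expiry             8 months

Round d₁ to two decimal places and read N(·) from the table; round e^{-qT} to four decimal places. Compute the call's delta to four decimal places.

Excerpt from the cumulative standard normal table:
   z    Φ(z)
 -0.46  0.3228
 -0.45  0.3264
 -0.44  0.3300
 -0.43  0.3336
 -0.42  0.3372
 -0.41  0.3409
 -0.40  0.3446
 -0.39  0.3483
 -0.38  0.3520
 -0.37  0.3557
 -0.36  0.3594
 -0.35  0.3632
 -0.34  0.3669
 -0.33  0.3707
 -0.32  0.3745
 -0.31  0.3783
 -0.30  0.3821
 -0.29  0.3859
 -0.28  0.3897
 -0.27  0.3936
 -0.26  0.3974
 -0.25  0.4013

0.3506

T = 0.6667;  σ√T = 0.1225
d₁ = [ln(350/360) + (0.019 − 0.053 + 0.15²/2)·0.6667] / 0.1225 = [-0.0282 − 0.0152] / 0.1225 = -0.3538 which rounds to -0.35
N(d₁) = N(-0.35) = 0.3632
Δ_call = e^(−qT)·N(d₁) = 0.9653·0.3632 = 0.3506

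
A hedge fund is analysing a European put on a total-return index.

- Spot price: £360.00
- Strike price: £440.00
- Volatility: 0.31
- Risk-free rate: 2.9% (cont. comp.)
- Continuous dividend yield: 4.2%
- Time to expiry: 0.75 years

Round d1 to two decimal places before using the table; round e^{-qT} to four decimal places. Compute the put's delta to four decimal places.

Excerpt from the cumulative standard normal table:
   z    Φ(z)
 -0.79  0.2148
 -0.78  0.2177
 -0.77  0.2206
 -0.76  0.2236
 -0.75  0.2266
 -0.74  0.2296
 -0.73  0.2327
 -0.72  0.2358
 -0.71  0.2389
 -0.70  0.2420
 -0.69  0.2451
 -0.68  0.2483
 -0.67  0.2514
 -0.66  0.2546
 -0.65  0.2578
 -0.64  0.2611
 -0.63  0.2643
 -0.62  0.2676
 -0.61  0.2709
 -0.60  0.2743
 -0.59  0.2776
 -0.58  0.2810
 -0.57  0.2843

σ√T = 0.31·√0.75 = 0.2685
d₁ = [ln(360/440) + (0.029 − 0.042 + ½·0.31²)·0.75] / (σ√T) = (-0.2007 + 0.0263) / 0.2685 = -0.6495 → -0.65
N(d₁) = N(-0.65) = 0.2578
Δ_put = exp(−qT)·(N(d₁) − 1) = 0.9690·(0.2578 − 1) = -0.7192

-0.7192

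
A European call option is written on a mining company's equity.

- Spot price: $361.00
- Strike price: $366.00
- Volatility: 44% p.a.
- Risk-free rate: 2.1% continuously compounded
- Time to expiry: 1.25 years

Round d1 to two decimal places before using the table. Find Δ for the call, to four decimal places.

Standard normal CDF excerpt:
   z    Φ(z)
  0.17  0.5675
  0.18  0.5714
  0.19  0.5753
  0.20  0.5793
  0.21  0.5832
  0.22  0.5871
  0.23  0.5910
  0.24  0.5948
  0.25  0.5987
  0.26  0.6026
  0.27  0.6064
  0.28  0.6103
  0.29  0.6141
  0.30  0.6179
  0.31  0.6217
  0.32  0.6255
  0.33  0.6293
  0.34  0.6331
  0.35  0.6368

0.6064

T = 1.25;  σ√T = 0.4919
d₁ = [ln(361/366) + (0.021 + 0.44²/2)·1.25] / 0.4919 = [-0.0138 + 0.1472] / 0.4919 = 0.2714 which rounds to 0.27
N(d₁) = N(0.27) = 0.6064
Δ_call = N(d₁) = 0.6064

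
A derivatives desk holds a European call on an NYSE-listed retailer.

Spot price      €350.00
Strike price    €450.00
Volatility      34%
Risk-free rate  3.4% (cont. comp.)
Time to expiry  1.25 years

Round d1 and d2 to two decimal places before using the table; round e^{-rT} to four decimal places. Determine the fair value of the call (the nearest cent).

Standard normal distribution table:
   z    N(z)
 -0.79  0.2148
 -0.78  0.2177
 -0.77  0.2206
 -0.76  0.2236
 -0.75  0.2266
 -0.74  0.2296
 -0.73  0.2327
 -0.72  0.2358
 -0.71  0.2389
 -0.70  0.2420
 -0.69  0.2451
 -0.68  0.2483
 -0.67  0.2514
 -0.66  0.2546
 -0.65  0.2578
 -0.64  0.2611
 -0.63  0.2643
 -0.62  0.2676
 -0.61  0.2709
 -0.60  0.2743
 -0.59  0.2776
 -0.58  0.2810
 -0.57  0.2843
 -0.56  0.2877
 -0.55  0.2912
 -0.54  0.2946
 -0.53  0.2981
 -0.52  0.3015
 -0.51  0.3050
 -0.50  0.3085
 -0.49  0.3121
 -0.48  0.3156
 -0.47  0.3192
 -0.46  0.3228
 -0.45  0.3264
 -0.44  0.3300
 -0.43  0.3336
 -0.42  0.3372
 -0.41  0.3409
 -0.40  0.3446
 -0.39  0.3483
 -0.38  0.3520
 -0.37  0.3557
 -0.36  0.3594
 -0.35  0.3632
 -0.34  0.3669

T = 1.25;  σ√T = 0.3801
d₁ = [ln(350/450) + (0.034 + ½·0.34²)·1.25] / (σ√T) = (-0.2513 + 0.1148) / 0.3801 = -0.3593 → -0.36
d₂ = -0.3593 − 0.3801 = -0.7394 → -0.74
exp(−rT) = exp(−0.034·1.25) = 0.9584
N(d₁) = N(-0.36) = 0.3594;  N(d₂) = N(-0.74) = 0.2296
C = 350·0.3594 − 450·0.9584·0.2296 = 125.7900 − 99.0219 = 26.7681

€26.77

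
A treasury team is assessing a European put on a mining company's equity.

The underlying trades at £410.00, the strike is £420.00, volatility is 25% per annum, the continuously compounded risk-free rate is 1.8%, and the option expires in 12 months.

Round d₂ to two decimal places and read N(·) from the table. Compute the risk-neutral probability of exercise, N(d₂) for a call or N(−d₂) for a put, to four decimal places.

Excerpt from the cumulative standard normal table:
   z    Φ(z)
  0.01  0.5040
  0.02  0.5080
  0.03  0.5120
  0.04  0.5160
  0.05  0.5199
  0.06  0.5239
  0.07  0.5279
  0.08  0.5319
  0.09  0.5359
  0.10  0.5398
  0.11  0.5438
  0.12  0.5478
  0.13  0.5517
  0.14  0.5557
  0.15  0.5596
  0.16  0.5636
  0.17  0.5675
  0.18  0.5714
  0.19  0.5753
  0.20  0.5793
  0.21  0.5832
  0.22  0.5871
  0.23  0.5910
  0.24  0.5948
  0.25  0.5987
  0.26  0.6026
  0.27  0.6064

T = 1;  σ√T = 0.2500
ln(S/K) + (r + σ²/2)T = ln(410/420) + (0.018 + 0.25²/2)·1 = -0.0241 + 0.0493 = 0.0252
d₁ = 0.0252 / 0.2500 = 0.1006 ⇒ 0.10
d₂ = d₁ − σ√T = 0.1006 − 0.2500 = -0.1494 ⇒ -0.15
Risk-neutral Pr[S_T < K] = N(−d₂) = N(0.15) = 0.5596

0.5596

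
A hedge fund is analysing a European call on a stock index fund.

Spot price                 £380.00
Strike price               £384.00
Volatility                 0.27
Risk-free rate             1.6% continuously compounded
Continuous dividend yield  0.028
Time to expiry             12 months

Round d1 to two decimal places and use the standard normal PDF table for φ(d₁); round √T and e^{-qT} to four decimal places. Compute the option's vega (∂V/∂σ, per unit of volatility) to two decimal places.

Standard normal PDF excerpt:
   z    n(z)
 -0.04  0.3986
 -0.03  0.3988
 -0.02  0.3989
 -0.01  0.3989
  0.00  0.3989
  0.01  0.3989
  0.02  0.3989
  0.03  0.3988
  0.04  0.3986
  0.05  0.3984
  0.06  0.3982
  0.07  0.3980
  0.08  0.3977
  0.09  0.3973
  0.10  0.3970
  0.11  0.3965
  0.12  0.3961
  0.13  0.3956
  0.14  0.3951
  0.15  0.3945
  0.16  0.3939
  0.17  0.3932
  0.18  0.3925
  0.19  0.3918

147.21

T = 1;  σ√T = 0.2700
d₁ = [ln(380/384) + (0.016 − 0.028 + 0.27²/2)·1] / 0.2700 = [-0.0105 + 0.0245] / 0.2700 = 0.0518 which rounds to 0.05
√T = √1 = 1.0000
φ(d₁) = φ(0.05) = 0.3984
exp(−qT) = exp(−0.028·1) = 0.9724
vega = S·exp(−qT)·φ(d₁)·√T = 380·0.9724·0.3984·1.0000 = 147.2136
(Vega is the same for a European call and put with the same parameters.)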